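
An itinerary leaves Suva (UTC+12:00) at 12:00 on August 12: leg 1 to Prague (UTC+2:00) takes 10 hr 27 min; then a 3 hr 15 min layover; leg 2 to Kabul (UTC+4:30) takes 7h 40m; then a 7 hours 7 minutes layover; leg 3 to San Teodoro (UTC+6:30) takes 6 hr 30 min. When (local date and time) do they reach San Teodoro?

17:29 on August 13

Convert departure to UTC: 12:00 − 12:00 = 00:00 UTC on Aug 12.
Add 10 hours 27 minutes leg 1 → 10:27 UTC.
Add 3 hours and 15 minutes layover in Prague → 13:42 UTC.
Add 7 hours 40 minutes leg 2 → 21:22 UTC.
Add 7 hours and 7 minutes layover in Kabul → 04:29 UTC (Aug 13).
Add 6 hours 30 minutes leg 3 → 10:59 UTC.
San Teodoro is UTC+6:30, so local arrival = 10:59 + 6:30 = 17:29 on Aug 13.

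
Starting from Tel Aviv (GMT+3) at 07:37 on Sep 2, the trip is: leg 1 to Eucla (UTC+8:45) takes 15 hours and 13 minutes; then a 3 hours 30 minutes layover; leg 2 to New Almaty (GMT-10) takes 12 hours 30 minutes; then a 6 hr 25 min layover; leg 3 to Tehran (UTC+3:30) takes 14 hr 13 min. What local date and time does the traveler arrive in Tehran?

Convert departure to UTC: 07:37 − 3:00 = 04:37 UTC on Sep 2.
Add 15 hours 13 minutes leg 1 → 19:50 UTC.
Add 3 hours and 30 minutes layover in Eucla → 23:20 UTC.
Add 12 hours and 30 minutes leg 2 → 11:50 UTC (Sep 3).
Add 6 hours and 25 minutes layover in New Almaty → 18:15 UTC.
Add 14 hours 13 minutes leg 3 → 08:28 UTC (Sep 4).
Tehran is UTC+3:30, so local arrival = 08:28 + 3:30 = 11:58 on Sep 4.

11:58 on September 4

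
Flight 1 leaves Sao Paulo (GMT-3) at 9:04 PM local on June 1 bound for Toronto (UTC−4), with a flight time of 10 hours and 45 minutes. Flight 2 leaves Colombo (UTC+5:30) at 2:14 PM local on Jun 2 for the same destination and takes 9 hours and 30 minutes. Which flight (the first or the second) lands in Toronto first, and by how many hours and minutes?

Flight 1 in UTC: 9:04 PM + 3:00 = 12:04 AM on Jun 2.
+10 hours and 45 minutes → arrive 10:49 AM UTC on Jun 2.
Flight 2 in UTC: 2:14 PM − 5:30 = 8:44 AM on Jun 2.
+9 hours 30 minutes → arrive 6:14 PM UTC on Jun 2.
Flight 1 lands earlier by 7 hours 25 minutes.

the first, by 7 hours 25 minutes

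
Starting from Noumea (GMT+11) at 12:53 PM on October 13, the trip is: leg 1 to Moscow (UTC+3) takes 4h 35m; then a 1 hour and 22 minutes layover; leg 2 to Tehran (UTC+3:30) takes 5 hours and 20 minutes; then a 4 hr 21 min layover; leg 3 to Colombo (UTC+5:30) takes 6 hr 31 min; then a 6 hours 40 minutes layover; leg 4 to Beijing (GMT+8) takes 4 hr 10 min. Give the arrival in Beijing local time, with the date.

Convert departure to UTC: 12:53 PM − 11:00 = 1:53 AM UTC on Oct 13.
Add 4 hours and 35 minutes leg 1 → 6:28 AM UTC.
Add 1 hour and 22 minutes layover in Moscow → 7:50 AM UTC.
Add 5 hours and 20 minutes leg 2 → 1:10 PM UTC.
Add 4 hours 21 minutes layover in Tehran → 5:31 PM UTC.
Add 6 hours 31 minutes leg 3 → 12:02 AM UTC (Oct 14).
Add 6 hours 40 minutes layover in Colombo → 6:42 AM UTC.
Add 4 hours and 10 minutes leg 4 → 10:52 AM UTC.
Beijing is UTC+8:00, so local arrival = 10:52 AM + 8:00 = 6:52 PM on Oct 14.

6:52 PM on October 14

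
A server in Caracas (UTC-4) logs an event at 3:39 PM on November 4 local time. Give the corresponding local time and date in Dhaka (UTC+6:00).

1:39 AM on Nov 5

Dhaka is 10:00 ahead of Caracas.
Shift by the zone difference: 3:39 PM + 10:00 = 1:39 AM on Nov 5 in Dhaka.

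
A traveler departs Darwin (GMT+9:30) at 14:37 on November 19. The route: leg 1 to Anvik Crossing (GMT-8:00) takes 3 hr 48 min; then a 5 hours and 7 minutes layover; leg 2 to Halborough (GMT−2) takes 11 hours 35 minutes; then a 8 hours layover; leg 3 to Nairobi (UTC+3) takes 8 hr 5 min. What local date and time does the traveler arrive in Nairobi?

Convert departure to UTC: 14:37 − 9:30 = 05:07 UTC on Nov 19.
Add 3 hours 48 minutes leg 1 → 08:55 UTC.
Add 5 hours and 7 minutes layover in Anvik Crossing → 14:02 UTC.
Add 11 hours 35 minutes leg 2 → 01:37 UTC (Nov 20).
Add 8 hours layover in Halborough → 09:37 UTC.
Add 8 hours 5 minutes leg 3 → 17:42 UTC.
Nairobi is UTC+3:00, so local arrival = 17:42 + 3:00 = 20:42 on Nov 20.

20:42 on November 20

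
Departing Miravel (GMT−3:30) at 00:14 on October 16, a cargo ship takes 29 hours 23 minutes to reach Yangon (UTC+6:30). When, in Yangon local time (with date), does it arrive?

15:37 on October 17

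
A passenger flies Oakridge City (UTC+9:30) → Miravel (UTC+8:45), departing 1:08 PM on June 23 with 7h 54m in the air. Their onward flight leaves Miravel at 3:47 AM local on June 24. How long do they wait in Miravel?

Convert departure to UTC: 1:08 PM − 9:30 = 3:38 AM UTC on Jun 23.
Add 7 hours and 54 minutes flight time → 11:32 AM UTC.
Miravel is UTC+8:45, so local arrival = 11:32 AM + 8:45 = 8:17 PM on Jun 23.
Layover = 3:47 AM − 8:17 PM (+1 day) = 7 hours 30 minutes.

7 hours 30 minutes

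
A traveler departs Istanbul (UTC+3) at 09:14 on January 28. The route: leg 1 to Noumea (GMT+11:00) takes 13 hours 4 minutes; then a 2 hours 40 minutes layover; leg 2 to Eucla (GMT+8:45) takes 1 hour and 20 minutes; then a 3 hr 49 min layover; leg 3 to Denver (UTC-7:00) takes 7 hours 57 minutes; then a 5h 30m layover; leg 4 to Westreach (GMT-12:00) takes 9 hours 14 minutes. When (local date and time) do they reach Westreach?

Convert departure to UTC: 09:14 − 3:00 = 06:14 UTC on Jan 28.
Add 13 hours 4 minutes leg 1 → 19:18 UTC.
Add 2 hours and 40 minutes layover in Noumea → 21:58 UTC.
Add 1 hour and 20 minutes leg 2 → 23:18 UTC.
Add 3 hours and 49 minutes layover in Eucla → 03:07 UTC (Jan 29).
Add 7 hours 57 minutes leg 3 → 11:04 UTC.
Add 5 hours and 30 minutes layover in Denver → 16:34 UTC.
Add 9 hours 14 minutes leg 4 → 01:48 UTC (Jan 30).
Westreach is UTC−12:00, so local arrival = 01:48 − 12:00 = 13:48 on Jan 29.

13:48 on January 29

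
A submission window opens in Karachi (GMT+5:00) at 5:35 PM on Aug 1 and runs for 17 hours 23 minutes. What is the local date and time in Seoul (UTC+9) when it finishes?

2:58 PM on August 2

Convert start to UTC: 5:35 PM − 5:00 = 12:35 PM UTC on Aug 1.
Add 17 hours 23 minutes duration → 5:58 AM UTC (Aug 2).
Seoul is UTC+9:00, so local end time = 5:58 AM + 9:00 = 2:58 PM on Aug 2.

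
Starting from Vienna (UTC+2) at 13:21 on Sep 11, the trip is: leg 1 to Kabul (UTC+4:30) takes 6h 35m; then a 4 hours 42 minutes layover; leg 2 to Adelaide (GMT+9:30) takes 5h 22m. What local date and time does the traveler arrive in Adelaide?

13:30 on September 12

Convert departure to UTC: 13:21 − 2:00 = 11:21 UTC on Sep 11.
Add 6 hours and 35 minutes leg 1 → 17:56 UTC.
Add 4 hours 42 minutes layover in Kabul → 22:38 UTC.
Add 5 hours 22 minutes leg 2 → 04:00 UTC (Sep 12).
Adelaide is UTC+9:30, so local arrival = 04:00 + 9:30 = 13:30 on Sep 12.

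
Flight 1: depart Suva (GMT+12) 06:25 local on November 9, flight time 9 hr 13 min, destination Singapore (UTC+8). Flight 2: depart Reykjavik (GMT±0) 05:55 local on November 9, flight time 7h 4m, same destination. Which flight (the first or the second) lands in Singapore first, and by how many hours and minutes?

Flight 1 in UTC: 06:25 − 12:00 = 18:25 on Nov 8.
+9 hours 13 minutes → arrive 03:38 UTC on Nov 9.
Flight 2 departs at 05:55 UTC (Nov 9).
+7 hours 4 minutes → arrive 12:59 UTC on Nov 9.
Flight 1 lands earlier by 9 hours 21 minutes.

the first, by 9 hours 21 minutes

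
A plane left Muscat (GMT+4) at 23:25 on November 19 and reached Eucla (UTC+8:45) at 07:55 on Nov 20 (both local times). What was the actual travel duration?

Eucla is 4:45 ahead of Muscat.
Clock-face elapsed time (ignoring zones) is 8 hours 30 minutes.
Actual elapsed = 8 hours 30 minutes − 4:45 = 3 hours 45 minutes.

3 hours 45 minutes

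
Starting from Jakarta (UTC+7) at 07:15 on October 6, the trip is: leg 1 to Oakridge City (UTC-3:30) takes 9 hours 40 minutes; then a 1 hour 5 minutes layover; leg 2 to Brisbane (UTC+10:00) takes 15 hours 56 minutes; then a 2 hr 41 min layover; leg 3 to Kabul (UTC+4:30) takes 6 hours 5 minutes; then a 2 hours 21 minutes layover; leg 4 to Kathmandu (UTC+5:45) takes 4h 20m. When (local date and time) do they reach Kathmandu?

Convert departure to UTC: 07:15 − 7:00 = 00:15 UTC on Oct 6.
Add 9 hours 40 minutes leg 1 → 09:55 UTC.
Add 1 hour and 5 minutes layover in Oakridge City → 11:00 UTC.
Add 15 hours and 56 minutes leg 2 → 02:56 UTC (Oct 7).
Add 2 hours and 41 minutes layover in Brisbane → 05:37 UTC.
Add 6 hours and 5 minutes leg 3 → 11:42 UTC.
Add 2 hours 21 minutes layover in Kabul → 14:03 UTC.
Add 4 hours and 20 minutes leg 4 → 18:23 UTC.
Kathmandu is UTC+5:45, so local arrival = 18:23 + 5:45 = 00:08 on Oct 8.

00:08 on October 8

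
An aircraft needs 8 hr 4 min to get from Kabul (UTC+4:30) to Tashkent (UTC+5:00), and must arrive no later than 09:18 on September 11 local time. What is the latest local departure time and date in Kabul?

00:44 on September 11

Target arrival in UTC: 09:18 − 5:00 = 04:18 on Sep 11.
Subtract 8 hours and 4 minutes → departure 20:14 UTC on Sep 10.
Kabul is UTC+4:30: 20:14 + 4:30 = 00:44 on Sep 11.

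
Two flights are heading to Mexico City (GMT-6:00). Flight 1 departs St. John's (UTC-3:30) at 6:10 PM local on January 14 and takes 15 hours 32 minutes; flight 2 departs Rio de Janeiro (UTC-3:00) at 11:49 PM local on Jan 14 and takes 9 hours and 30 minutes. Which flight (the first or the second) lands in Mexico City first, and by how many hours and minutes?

the second, by 53 minutes

Flight 1 in UTC: 6:10 PM + 3:30 = 9:40 PM on Jan 14.
+15 hours 32 minutes → arrive 1:12 PM UTC on Jan 15.
Flight 2 in UTC: 11:49 PM + 3:00 = 2:49 AM on Jan 15.
+9 hours 30 minutes → arrive 12:19 PM UTC on Jan 15.
Flight 2 lands earlier by 53 minutes.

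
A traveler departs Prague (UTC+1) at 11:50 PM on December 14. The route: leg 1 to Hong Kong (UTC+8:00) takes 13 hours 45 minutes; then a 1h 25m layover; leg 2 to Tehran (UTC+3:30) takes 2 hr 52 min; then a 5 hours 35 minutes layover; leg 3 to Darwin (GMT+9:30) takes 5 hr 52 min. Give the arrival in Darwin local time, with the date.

1:49 PM on December 16

Convert departure to UTC: 11:50 PM − 1:00 = 10:50 PM UTC on Dec 14.
Add 13 hours and 45 minutes leg 1 → 12:35 PM UTC (Dec 15).
Add 1 hour and 25 minutes layover in Hong Kong → 2:00 PM UTC.
Add 2 hours and 52 minutes leg 2 → 4:52 PM UTC.
Add 5 hours 35 minutes layover in Tehran → 10:27 PM UTC.
Add 5 hours 52 minutes leg 3 → 4:19 AM UTC (Dec 16).
Darwin is UTC+9:30, so local arrival = 4:19 AM + 9:30 = 1:49 PM on Dec 16.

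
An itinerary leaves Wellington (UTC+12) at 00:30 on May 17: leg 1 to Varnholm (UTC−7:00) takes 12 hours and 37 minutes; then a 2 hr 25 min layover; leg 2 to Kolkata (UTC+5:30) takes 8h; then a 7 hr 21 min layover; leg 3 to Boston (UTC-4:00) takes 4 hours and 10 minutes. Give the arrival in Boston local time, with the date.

19:03 on May 17

Convert departure to UTC: 00:30 − 12:00 = 12:30 UTC on May 16.
Add 12 hours and 37 minutes leg 1 → 01:07 UTC (May 17).
Add 2 hours 25 minutes layover in Varnholm → 03:32 UTC.
Add 8 hours leg 2 → 11:32 UTC.
Add 7 hours 21 minutes layover in Kolkata → 18:53 UTC.
Add 4 hours and 10 minutes leg 3 → 23:03 UTC.
Boston is UTC−4:00, so local arrival = 23:03 − 4:00 = 19:03 on May 17.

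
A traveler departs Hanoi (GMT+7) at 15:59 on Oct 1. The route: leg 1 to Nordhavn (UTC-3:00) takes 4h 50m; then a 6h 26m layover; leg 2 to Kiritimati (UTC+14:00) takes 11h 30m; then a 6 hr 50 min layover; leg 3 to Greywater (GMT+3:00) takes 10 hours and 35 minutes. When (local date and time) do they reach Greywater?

Convert departure to UTC: 15:59 − 7:00 = 08:59 UTC on Oct 1.
Add 4 hours 50 minutes leg 1 → 13:49 UTC.
Add 6 hours and 26 minutes layover in Nordhavn → 20:15 UTC.
Add 11 hours and 30 minutes leg 2 → 07:45 UTC (Oct 2).
Add 6 hours 50 minutes layover in Kiritimati → 14:35 UTC.
Add 10 hours and 35 minutes leg 3 → 01:10 UTC (Oct 3).
Greywater is UTC+3:00, so local arrival = 01:10 + 3:00 = 04:10 on Oct 3.

04:10 on Oct 3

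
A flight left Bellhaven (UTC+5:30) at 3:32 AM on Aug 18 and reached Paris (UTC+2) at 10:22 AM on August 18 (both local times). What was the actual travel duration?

Departure in UTC: 3:32 AM − 5:30 = 10:02 PM on Aug 17.
Arrival in UTC: 10:22 AM − 2:00 = 8:22 AM on Aug 18.
Elapsed = 8:22 AM − 10:02 PM (+1 day) = 10 hours 20 minutes.

10 hours 20 minutes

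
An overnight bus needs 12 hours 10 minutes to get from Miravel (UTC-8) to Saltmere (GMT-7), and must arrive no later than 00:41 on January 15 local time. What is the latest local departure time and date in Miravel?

11:31 on January 14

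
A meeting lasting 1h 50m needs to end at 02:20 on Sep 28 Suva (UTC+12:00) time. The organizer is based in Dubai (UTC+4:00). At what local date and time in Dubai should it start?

Target end time in UTC: 02:20 − 12:00 = 14:20 on Sep 27.
Subtract 1 hour and 50 minutes → start 12:30 UTC on Sep 27.
Dubai is UTC+4:00: 12:30 + 4:00 = 16:30 on Sep 27.

16:30 on September 27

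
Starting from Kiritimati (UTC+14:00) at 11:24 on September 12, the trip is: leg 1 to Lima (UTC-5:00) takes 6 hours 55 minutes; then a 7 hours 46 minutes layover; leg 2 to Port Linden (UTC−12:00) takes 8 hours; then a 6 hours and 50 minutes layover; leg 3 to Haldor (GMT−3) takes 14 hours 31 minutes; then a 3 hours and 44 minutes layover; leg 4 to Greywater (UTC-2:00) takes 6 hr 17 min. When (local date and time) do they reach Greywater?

01:27 on September 14

Convert departure to UTC: 11:24 − 14:00 = 21:24 UTC on Sep 11.
Add 6 hours and 55 minutes leg 1 → 04:19 UTC (Sep 12).
Add 7 hours 46 minutes layover in Lima → 12:05 UTC.
Add 8 hours leg 2 → 20:05 UTC.
Add 6 hours 50 minutes layover in Port Linden → 02:55 UTC (Sep 13).
Add 14 hours and 31 minutes leg 3 → 17:26 UTC.
Add 3 hours and 44 minutes layover in Haldor → 21:10 UTC.
Add 6 hours 17 minutes leg 4 → 03:27 UTC (Sep 14).
Greywater is UTC−2:00, so local arrival = 03:27 − 2:00 = 01:27 on Sep 14.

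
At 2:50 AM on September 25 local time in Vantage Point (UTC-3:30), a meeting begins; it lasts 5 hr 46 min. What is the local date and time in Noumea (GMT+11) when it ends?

Convert start to UTC: 2:50 AM + 3:30 = 6:20 AM UTC on Sep 25.
Add 5 hours 46 minutes duration → 12:06 PM UTC.
Noumea is UTC+11:00, so local end time = 12:06 PM + 11:00 = 11:06 PM on Sep 25.

11:06 PM on September 25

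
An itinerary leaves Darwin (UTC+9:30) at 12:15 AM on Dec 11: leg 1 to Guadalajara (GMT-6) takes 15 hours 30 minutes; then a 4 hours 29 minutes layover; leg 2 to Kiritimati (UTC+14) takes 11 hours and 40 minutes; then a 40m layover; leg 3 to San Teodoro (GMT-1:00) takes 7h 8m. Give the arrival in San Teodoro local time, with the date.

Convert departure to UTC: 12:15 AM − 9:30 = 2:45 PM UTC on Dec 10.
Add 15 hours and 30 minutes leg 1 → 6:15 AM UTC (Dec 11).
Add 4 hours 29 minutes layover in Guadalajara → 10:44 AM UTC.
Add 11 hours and 40 minutes leg 2 → 10:24 PM UTC.
Add 40 minutes layover in Kiritimati → 11:04 PM UTC.
Add 7 hours 8 minutes leg 3 → 6:12 AM UTC (Dec 12).
San Teodoro is UTC−1:00, so local arrival = 6:12 AM − 1:00 = 5:12 AM on Dec 12.

5:12 AM on Dec 12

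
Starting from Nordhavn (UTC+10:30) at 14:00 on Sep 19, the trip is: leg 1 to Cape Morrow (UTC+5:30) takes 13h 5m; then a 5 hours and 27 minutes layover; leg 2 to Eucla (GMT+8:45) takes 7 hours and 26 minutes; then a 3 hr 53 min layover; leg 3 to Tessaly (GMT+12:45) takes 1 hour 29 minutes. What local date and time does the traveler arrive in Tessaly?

23:35 on September 20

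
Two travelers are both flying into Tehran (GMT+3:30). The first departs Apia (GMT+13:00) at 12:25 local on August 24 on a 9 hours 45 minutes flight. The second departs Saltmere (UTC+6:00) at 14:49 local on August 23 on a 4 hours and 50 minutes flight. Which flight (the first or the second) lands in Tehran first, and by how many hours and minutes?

the second, by 19 hours 31 minutes

Flight 1 in UTC: 12:25 − 13:00 = 23:25 on Aug 23.
+9 hours and 45 minutes → arrive 09:10 UTC on Aug 24.
Flight 2 in UTC: 14:49 − 6:00 = 08:49 on Aug 23.
+4 hours 50 minutes → arrive 13:39 UTC on Aug 23.
Flight 2 lands earlier by 19 hours 31 minutes.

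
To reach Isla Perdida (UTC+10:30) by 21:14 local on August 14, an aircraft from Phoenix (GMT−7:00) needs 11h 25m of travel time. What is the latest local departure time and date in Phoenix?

Target arrival in UTC: 21:14 − 10:30 = 10:44 on Aug 14.
Subtract 11 hours 25 minutes → departure 23:19 UTC on Aug 13.
Phoenix is UTC−7:00: 23:19 − 7:00 = 16:19 on Aug 13.

16:19 on Aug 13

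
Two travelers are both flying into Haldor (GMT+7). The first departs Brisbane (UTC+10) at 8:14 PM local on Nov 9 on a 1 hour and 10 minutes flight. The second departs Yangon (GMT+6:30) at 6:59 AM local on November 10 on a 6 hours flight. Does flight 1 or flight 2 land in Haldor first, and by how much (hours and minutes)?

the first, by 19 hours 5 minutes

Flight 1 in UTC: 8:14 PM − 10:00 = 10:14 AM on Nov 9.
+1 hour 10 minutes → arrive 11:24 AM UTC on Nov 9.
Flight 2 in UTC: 6:59 AM − 6:30 = 12:29 AM on Nov 10.
+6 hours → arrive 6:29 AM UTC on Nov 10.
Flight 1 lands earlier by 19 hours 5 minutes.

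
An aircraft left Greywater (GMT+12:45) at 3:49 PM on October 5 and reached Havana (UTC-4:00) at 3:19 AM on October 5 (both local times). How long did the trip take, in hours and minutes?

Departure in UTC: 3:49 PM − 12:45 = 3:04 AM on Oct 5.
Arrival in UTC: 3:19 AM + 4:00 = 7:19 AM on Oct 5.
Elapsed = 7:19 AM − 3:04 AM = 4 hours 15 minutes.

4 hours 15 minutes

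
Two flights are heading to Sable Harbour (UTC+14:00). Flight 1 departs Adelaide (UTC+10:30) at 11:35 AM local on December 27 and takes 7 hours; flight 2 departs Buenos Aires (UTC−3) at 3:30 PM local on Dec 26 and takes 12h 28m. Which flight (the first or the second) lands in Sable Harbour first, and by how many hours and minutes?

the second, by 1 hour 7 minutes

Flight 1 in UTC: 11:35 AM − 10:30 = 1:05 AM on Dec 27.
+7 hours → arrive 8:05 AM UTC on Dec 27.
Flight 2 in UTC: 3:30 PM + 3:00 = 6:30 PM on Dec 26.
+12 hours 28 minutes → arrive 6:58 AM UTC on Dec 27.
Flight 2 lands earlier by 1 hour 7 minutes.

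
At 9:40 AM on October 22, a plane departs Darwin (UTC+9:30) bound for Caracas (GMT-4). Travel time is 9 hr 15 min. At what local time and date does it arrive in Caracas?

5:25 AM on October 22

Convert departure to UTC: 9:40 AM − 9:30 = 12:10 AM UTC on Oct 22.
Add 9 hours and 15 minutes travel time → 9:25 AM UTC.
Caracas is UTC−4:00, so local arrival = 9:25 AM − 4:00 = 5:25 AM on Oct 22.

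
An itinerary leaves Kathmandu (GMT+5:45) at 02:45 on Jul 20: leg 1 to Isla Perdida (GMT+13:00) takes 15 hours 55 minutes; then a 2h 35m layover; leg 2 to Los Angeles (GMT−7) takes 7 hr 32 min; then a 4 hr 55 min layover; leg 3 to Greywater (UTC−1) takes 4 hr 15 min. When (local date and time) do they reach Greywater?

Convert departure to UTC: 02:45 − 5:45 = 21:00 UTC on Jul 19.
Add 15 hours and 55 minutes leg 1 → 12:55 UTC (Jul 20).
Add 2 hours 35 minutes layover in Isla Perdida → 15:30 UTC.
Add 7 hours 32 minutes leg 2 → 23:02 UTC.
Add 4 hours 55 minutes layover in Los Angeles → 03:57 UTC (Jul 21).
Add 4 hours and 15 minutes leg 3 → 08:12 UTC.
Greywater is UTC−1:00, so local arrival = 08:12 − 1:00 = 07:12 on Jul 21.

07:12 on July 21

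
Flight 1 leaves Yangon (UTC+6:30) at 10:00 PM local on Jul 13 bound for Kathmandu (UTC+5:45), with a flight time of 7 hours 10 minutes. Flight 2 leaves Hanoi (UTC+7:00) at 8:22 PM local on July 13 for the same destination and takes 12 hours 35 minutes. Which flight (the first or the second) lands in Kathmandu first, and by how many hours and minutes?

Flight 1 in UTC: 10:00 PM − 6:30 = 3:30 PM on Jul 13.
+7 hours 10 minutes → arrive 10:40 PM UTC on Jul 13.
Flight 2 in UTC: 8:22 PM − 7:00 = 1:22 PM on Jul 13.
+12 hours 35 minutes → arrive 1:57 AM UTC on Jul 14.
Flight 1 lands earlier by 3 hours 17 minutes.

the first, by 3 hours 17 minutes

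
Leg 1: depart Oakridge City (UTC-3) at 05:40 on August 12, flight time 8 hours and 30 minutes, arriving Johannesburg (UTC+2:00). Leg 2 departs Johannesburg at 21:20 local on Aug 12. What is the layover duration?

2 hours 10 minutes

Convert departure to UTC: 05:40 + 3:00 = 08:40 UTC on Aug 12.
Add 8 hours 30 minutes flight time → 17:10 UTC.
Johannesburg is UTC+2:00, so local arrival = 17:10 + 2:00 = 19:10 on Aug 12.
Layover = 21:20 − 19:10 = 2 hours 10 minutes.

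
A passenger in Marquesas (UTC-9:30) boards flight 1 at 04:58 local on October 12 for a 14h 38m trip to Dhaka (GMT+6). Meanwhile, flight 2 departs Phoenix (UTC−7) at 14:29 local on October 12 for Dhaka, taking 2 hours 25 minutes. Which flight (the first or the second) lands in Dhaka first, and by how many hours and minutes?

the second, by 5 hours 12 minutes

Flight 1 in UTC: 04:58 + 9:30 = 14:28 on Oct 12.
+14 hours 38 minutes → arrive 05:06 UTC on Oct 13.
Flight 2 in UTC: 14:29 + 7:00 = 21:29 on Oct 12.
+2 hours 25 minutes → arrive 23:54 UTC on Oct 12.
Flight 2 lands earlier by 5 hours 12 minutes.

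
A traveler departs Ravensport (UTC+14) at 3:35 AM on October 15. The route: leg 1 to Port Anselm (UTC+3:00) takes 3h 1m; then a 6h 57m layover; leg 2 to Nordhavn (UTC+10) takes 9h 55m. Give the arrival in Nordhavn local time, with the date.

7:28 PM on October 15

Convert departure to UTC: 3:35 AM − 14:00 = 1:35 PM UTC on Oct 14.
Add 3 hours and 1 minute leg 1 → 4:36 PM UTC.
Add 6 hours 57 minutes layover in Port Anselm → 11:33 PM UTC.
Add 9 hours and 55 minutes leg 2 → 9:28 AM UTC (Oct 15).
Nordhavn is UTC+10:00, so local arrival = 9:28 AM + 10:00 = 7:28 PM on Oct 15.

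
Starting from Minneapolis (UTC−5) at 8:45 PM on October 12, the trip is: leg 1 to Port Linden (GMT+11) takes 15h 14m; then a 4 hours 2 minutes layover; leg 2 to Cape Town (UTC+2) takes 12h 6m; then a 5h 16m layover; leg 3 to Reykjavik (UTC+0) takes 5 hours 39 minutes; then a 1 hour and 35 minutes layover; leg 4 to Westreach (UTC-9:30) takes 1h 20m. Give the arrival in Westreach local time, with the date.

Convert departure to UTC: 8:45 PM + 5:00 = 1:45 AM UTC on Oct 13.
Add 15 hours 14 minutes leg 1 → 4:59 PM UTC.
Add 4 hours and 2 minutes layover in Port Linden → 9:01 PM UTC.
Add 12 hours and 6 minutes leg 2 → 9:07 AM UTC (Oct 14).
Add 5 hours 16 minutes layover in Cape Town → 2:23 PM UTC.
Add 5 hours and 39 minutes leg 3 → 8:02 PM UTC.
Add 1 hour 35 minutes layover in Reykjavik → 9:37 PM UTC.
Add 1 hour and 20 minutes leg 4 → 10:57 PM UTC.
Westreach is UTC−9:30, so local arrival = 10:57 PM − 9:30 = 1:27 PM on Oct 14.

1:27 PM on October 14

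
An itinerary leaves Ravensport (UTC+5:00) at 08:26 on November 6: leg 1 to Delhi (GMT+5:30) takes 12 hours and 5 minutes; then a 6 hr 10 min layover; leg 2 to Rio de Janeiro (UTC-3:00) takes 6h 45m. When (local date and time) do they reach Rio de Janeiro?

01:26 on November 7

Convert departure to UTC: 08:26 − 5:00 = 03:26 UTC on Nov 6.
Add 12 hours and 5 minutes leg 1 → 15:31 UTC.
Add 6 hours and 10 minutes layover in Delhi → 21:41 UTC.
Add 6 hours and 45 minutes leg 2 → 04:26 UTC (Nov 7).
Rio de Janeiro is UTC−3:00, so local arrival = 04:26 − 3:00 = 01:26 on Nov 7.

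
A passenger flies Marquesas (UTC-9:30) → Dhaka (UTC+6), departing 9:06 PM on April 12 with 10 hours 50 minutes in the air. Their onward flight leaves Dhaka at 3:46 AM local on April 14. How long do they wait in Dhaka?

4 hours 20 minutes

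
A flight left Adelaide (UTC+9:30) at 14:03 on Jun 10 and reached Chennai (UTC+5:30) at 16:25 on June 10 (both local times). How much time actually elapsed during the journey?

Departure in UTC: 14:03 − 9:30 = 04:33 on Jun 10.
Arrival in UTC: 16:25 − 5:30 = 10:55 on Jun 10.
Elapsed = 10:55 − 04:33 = 6 hours 22 minutes.

6 hours 22 minutes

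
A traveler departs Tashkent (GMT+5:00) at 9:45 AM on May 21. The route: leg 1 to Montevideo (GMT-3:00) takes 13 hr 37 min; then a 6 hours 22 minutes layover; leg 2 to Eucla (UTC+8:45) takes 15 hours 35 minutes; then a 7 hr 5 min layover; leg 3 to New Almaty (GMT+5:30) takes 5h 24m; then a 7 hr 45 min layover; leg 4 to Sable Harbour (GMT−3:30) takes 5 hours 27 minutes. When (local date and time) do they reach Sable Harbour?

Convert departure to UTC: 9:45 AM − 5:00 = 4:45 AM UTC on May 21.
Add 13 hours 37 minutes leg 1 → 6:22 PM UTC.
Add 6 hours 22 minutes layover in Montevideo → 12:44 AM UTC (May 22).
Add 15 hours and 35 minutes leg 2 → 4:19 PM UTC.
Add 7 hours and 5 minutes layover in Eucla → 11:24 PM UTC.
Add 5 hours 24 minutes leg 3 → 4:48 AM UTC (May 23).
Add 7 hours and 45 minutes layover in New Almaty → 12:33 PM UTC.
Add 5 hours 27 minutes leg 4 → 6:00 PM UTC.
Sable Harbour is UTC−3:30, so local arrival = 6:00 PM − 3:30 = 2:30 PM on May 23.

2:30 PM on May 23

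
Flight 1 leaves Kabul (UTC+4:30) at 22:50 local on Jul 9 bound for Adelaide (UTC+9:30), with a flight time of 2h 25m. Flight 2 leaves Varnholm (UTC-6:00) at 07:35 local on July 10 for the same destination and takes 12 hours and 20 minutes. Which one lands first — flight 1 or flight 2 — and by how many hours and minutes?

the first, by 29 hours 10 minutes

Flight 1 in UTC: 22:50 − 4:30 = 18:20 on Jul 9.
+2 hours 25 minutes → arrive 20:45 UTC on Jul 9.
Flight 2 in UTC: 07:35 + 6:00 = 13:35 on Jul 10.
+12 hours and 20 minutes → arrive 01:55 UTC on Jul 11.
Flight 1 lands earlier by 29 hours 10 minutes.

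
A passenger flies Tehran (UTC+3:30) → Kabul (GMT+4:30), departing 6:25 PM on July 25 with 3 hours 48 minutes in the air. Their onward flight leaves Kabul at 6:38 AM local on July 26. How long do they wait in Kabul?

Convert departure to UTC: 6:25 PM − 3:30 = 2:55 PM UTC on Jul 25.
Add 3 hours 48 minutes flight time → 6:43 PM UTC.
Kabul is UTC+4:30, so local arrival = 6:43 PM + 4:30 = 11:13 PM on Jul 25.
Layover = 6:38 AM − 11:13 PM (+1 day) = 7 hours 25 minutes.

7 hours 25 minutes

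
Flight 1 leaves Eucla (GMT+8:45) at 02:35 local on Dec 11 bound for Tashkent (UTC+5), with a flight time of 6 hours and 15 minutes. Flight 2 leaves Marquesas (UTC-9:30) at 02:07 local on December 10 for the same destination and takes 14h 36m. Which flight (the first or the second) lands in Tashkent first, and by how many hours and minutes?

the first, by 2 hours 8 minutes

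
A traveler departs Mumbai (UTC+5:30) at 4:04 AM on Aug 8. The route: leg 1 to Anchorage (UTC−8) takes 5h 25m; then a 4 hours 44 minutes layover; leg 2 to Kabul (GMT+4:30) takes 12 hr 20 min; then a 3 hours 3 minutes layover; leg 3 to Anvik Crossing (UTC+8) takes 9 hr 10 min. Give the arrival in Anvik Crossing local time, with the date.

Convert departure to UTC: 4:04 AM − 5:30 = 10:34 PM UTC on Aug 7.
Add 5 hours 25 minutes leg 1 → 3:59 AM UTC (Aug 8).
Add 4 hours and 44 minutes layover in Anchorage → 8:43 AM UTC.
Add 12 hours and 20 minutes leg 2 → 9:03 PM UTC.
Add 3 hours 3 minutes layover in Kabul → 12:06 AM UTC (Aug 9).
Add 9 hours and 10 minutes leg 3 → 9:16 AM UTC.
Anvik Crossing is UTC+8:00, so local arrival = 9:16 AM + 8:00 = 5:16 PM on Aug 9.

5:16 PM on August 9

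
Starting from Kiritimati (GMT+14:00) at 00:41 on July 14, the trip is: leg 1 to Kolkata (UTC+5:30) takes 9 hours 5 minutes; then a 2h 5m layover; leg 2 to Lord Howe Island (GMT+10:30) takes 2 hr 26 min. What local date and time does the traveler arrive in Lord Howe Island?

Convert departure to UTC: 00:41 − 14:00 = 10:41 UTC on Jul 13.
Add 9 hours and 5 minutes leg 1 → 19:46 UTC.
Add 2 hours and 5 minutes layover in Kolkata → 21:51 UTC.
Add 2 hours and 26 minutes leg 2 → 00:17 UTC (Jul 14).
Lord Howe Island is UTC+10:30, so local arrival = 00:17 + 10:30 = 10:47 on Jul 14.

10:47 on July 14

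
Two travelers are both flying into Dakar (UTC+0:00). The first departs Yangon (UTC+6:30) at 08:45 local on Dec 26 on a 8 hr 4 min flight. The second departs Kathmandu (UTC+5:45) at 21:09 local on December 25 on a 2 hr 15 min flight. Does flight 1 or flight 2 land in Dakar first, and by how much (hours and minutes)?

the second, by 16 hours 40 minutes

Flight 1 in UTC: 08:45 − 6:30 = 02:15 on Dec 26.
+8 hours and 4 minutes → arrive 10:19 UTC on Dec 26.
Flight 2 in UTC: 21:09 − 5:45 = 15:24 on Dec 25.
+2 hours and 15 minutes → arrive 17:39 UTC on Dec 25.
Flight 2 lands earlier by 16 hours 40 minutes.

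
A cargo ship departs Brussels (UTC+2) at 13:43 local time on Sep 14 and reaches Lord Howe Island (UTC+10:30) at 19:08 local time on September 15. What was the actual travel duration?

Departure in UTC: 13:43 − 2:00 = 11:43 on Sep 14.
Arrival in UTC: 19:08 − 10:30 = 08:38 on Sep 15.
Elapsed = 08:38 − 11:43 (+1 day) = 20 hours 55 minutes.

20 hours 55 minutes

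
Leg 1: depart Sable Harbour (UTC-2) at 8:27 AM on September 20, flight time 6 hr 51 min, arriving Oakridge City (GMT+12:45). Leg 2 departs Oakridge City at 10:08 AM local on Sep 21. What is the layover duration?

Convert departure to UTC: 8:27 AM + 2:00 = 10:27 AM UTC on Sep 20.
Add 6 hours 51 minutes flight time → 5:18 PM UTC.
Oakridge City is UTC+12:45, so local arrival = 5:18 PM + 12:45 = 6:03 AM on Sep 21.
Layover = 10:08 AM − 6:03 AM = 4 hours 5 minutes.

4 hours 5 minutes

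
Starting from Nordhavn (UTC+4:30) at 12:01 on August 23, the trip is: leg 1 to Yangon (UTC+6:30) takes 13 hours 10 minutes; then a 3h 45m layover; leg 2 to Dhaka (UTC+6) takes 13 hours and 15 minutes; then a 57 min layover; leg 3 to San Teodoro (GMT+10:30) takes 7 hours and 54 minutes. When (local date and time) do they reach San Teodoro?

Convert departure to UTC: 12:01 − 4:30 = 07:31 UTC on Aug 23.
Add 13 hours and 10 minutes leg 1 → 20:41 UTC.
Add 3 hours 45 minutes layover in Yangon → 00:26 UTC (Aug 24).
Add 13 hours and 15 minutes leg 2 → 13:41 UTC.
Add 57 minutes layover in Dhaka → 14:38 UTC.
Add 7 hours 54 minutes leg 3 → 22:32 UTC.
San Teodoro is UTC+10:30, so local arrival = 22:32 + 10:30 = 09:02 on Aug 25.

09:02 on August 25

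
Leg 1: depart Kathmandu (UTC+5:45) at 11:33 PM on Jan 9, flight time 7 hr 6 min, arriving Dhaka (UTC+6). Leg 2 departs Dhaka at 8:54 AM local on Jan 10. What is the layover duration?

Convert departure to UTC: 11:33 PM − 5:45 = 5:48 PM UTC on Jan 9.
Add 7 hours 6 minutes flight time → 12:54 AM UTC (Jan 10).
Dhaka is UTC+6:00, so local arrival = 12:54 AM + 6:00 = 6:54 AM on Jan 10.
Layover = 8:54 AM − 6:54 AM = 2 hours.

2 hours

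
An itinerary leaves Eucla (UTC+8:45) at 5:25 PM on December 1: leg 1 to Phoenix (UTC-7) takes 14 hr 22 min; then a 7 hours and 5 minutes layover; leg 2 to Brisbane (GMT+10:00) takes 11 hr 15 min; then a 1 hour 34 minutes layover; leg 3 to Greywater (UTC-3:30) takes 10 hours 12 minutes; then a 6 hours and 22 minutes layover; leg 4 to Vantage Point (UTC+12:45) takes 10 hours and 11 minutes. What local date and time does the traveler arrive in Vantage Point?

Convert departure to UTC: 5:25 PM − 8:45 = 8:40 AM UTC on Dec 1.
Add 14 hours and 22 minutes leg 1 → 11:02 PM UTC.
Add 7 hours and 5 minutes layover in Phoenix → 6:07 AM UTC (Dec 2).
Add 11 hours 15 minutes leg 2 → 5:22 PM UTC.
Add 1 hour and 34 minutes layover in Brisbane → 6:56 PM UTC.
Add 10 hours 12 minutes leg 3 → 5:08 AM UTC (Dec 3).
Add 6 hours and 22 minutes layover in Greywater → 11:30 AM UTC.
Add 10 hours and 11 minutes leg 4 → 9:41 PM UTC.
Vantage Point is UTC+12:45, so local arrival = 9:41 PM + 12:45 = 10:26 AM on Dec 4.

10:26 AM on Dec 4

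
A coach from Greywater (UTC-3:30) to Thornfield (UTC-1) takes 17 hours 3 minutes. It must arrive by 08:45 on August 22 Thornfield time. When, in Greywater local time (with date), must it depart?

13:12 on August 21

Target arrival in UTC: 08:45 + 1:00 = 09:45 on Aug 22.
Subtract 17 hours and 3 minutes → departure 16:42 UTC on Aug 21.
Greywater is UTC−3:30: 16:42 − 3:30 = 13:12 on Aug 21.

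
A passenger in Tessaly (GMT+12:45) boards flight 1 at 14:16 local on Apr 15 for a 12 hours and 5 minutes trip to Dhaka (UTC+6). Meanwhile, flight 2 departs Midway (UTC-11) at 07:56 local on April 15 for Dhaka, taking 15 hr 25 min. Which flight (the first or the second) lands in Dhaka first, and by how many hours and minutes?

Flight 1 in UTC: 14:16 − 12:45 = 01:31 on Apr 15.
+12 hours 5 minutes → arrive 13:36 UTC on Apr 15.
Flight 2 in UTC: 07:56 + 11:00 = 18:56 on Apr 15.
+15 hours 25 minutes → arrive 10:21 UTC on Apr 16.
Flight 1 lands earlier by 20 hours 45 minutes.

the first, by 20 hours 45 minutes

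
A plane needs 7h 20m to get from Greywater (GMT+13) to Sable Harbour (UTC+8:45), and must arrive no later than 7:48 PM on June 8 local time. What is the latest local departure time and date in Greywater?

4:43 PM on June 8

Target arrival in UTC: 7:48 PM − 8:45 = 11:03 AM on Jun 8.
Subtract 7 hours 20 minutes → departure 3:43 AM UTC on Jun 8.
Greywater is UTC+13:00: 3:43 AM + 13:00 = 4:43 PM on Jun 8.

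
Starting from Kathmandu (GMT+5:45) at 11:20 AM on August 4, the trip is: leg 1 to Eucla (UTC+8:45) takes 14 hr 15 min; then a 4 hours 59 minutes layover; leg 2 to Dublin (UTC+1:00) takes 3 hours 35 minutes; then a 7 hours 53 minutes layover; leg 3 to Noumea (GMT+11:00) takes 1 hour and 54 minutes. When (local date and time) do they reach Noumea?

1:11 AM on Aug 6

Convert departure to UTC: 11:20 AM − 5:45 = 5:35 AM UTC on Aug 4.
Add 14 hours and 15 minutes leg 1 → 7:50 PM UTC.
Add 4 hours 59 minutes layover in Eucla → 12:49 AM UTC (Aug 5).
Add 3 hours 35 minutes leg 2 → 4:24 AM UTC.
Add 7 hours and 53 minutes layover in Dublin → 12:17 PM UTC.
Add 1 hour and 54 minutes leg 3 → 2:11 PM UTC.
Noumea is UTC+11:00, so local arrival = 2:11 PM + 11:00 = 1:11 AM on Aug 6.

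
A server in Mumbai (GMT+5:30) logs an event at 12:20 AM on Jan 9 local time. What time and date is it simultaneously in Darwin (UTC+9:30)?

4:20 AM on January 9

Darwin is 4:00 ahead of Mumbai.
Shift by the zone difference: 12:20 AM + 4:00 = 4:20 AM on Jan 9 in Darwin.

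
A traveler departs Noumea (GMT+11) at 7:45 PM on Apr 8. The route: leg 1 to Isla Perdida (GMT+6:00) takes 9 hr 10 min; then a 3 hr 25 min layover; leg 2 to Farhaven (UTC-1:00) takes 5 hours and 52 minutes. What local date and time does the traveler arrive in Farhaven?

2:12 AM on April 9

Convert departure to UTC: 7:45 PM − 11:00 = 8:45 AM UTC on Apr 8.
Add 9 hours and 10 minutes leg 1 → 5:55 PM UTC.
Add 3 hours and 25 minutes layover in Isla Perdida → 9:20 PM UTC.
Add 5 hours and 52 minutes leg 2 → 3:12 AM UTC (Apr 9).
Farhaven is UTC−1:00, so local arrival = 3:12 AM − 1:00 = 2:12 AM on Apr 9.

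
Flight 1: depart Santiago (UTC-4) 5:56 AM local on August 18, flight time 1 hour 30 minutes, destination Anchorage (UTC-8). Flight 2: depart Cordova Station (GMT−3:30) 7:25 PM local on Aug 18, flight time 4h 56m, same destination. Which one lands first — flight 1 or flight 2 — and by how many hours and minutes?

Flight 1 in UTC: 5:56 AM + 4:00 = 9:56 AM on Aug 18.
+1 hour 30 minutes → arrive 11:26 AM UTC on Aug 18.
Flight 2 in UTC: 7:25 PM + 3:30 = 10:55 PM on Aug 18.
+4 hours and 56 minutes → arrive 3:51 AM UTC on Aug 19.
Flight 1 lands earlier by 16 hours 25 minutes.

the first, by 16 hours 25 minutes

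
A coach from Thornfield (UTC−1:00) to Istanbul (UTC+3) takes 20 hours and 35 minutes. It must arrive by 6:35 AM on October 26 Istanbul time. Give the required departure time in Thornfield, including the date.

6:00 AM on Oct 25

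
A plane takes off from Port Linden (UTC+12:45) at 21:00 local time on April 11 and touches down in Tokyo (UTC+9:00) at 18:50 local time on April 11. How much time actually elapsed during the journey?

1 hour 35 minutes

Departure in UTC: 21:00 − 12:45 = 08:15 on Apr 11.
Arrival in UTC: 18:50 − 9:00 = 09:50 on Apr 11.
Elapsed = 09:50 − 08:15 = 1 hour 35 minutes.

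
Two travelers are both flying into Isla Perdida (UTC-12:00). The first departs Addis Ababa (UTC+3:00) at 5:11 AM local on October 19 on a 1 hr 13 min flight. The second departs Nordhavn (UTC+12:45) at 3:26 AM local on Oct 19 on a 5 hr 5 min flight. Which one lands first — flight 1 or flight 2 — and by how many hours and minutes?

the second, by 7 hours 38 minutes

Flight 1 in UTC: 5:11 AM − 3:00 = 2:11 AM on Oct 19.
+1 hour and 13 minutes → arrive 3:24 AM UTC on Oct 19.
Flight 2 in UTC: 3:26 AM − 12:45 = 2:41 PM on Oct 18.
+5 hours and 5 minutes → arrive 7:46 PM UTC on Oct 18.
Flight 2 lands earlier by 7 hours 38 minutes.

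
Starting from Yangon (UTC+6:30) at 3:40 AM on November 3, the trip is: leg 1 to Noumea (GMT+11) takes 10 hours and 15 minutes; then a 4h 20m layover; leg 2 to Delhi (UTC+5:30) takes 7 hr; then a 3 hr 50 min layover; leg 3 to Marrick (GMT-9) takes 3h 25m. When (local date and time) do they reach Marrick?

5:00 PM on November 3

Convert departure to UTC: 3:40 AM − 6:30 = 9:10 PM UTC on Nov 2.
Add 10 hours 15 minutes leg 1 → 7:25 AM UTC (Nov 3).
Add 4 hours 20 minutes layover in Noumea → 11:45 AM UTC.
Add 7 hours leg 2 → 6:45 PM UTC.
Add 3 hours and 50 minutes layover in Delhi → 10:35 PM UTC.
Add 3 hours 25 minutes leg 3 → 2:00 AM UTC (Nov 4).
Marrick is UTC−9:00, so local arrival = 2:00 AM − 9:00 = 5:00 PM on Nov 3.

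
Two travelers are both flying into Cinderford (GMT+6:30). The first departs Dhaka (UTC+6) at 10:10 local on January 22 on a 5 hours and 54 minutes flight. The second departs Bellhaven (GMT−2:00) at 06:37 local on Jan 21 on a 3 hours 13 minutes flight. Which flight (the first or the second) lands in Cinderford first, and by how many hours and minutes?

Flight 1 in UTC: 10:10 − 6:00 = 04:10 on Jan 22.
+5 hours and 54 minutes → arrive 10:04 UTC on Jan 22.
Flight 2 in UTC: 06:37 + 2:00 = 08:37 on Jan 21.
+3 hours 13 minutes → arrive 11:50 UTC on Jan 21.
Flight 2 lands earlier by 22 hours 14 minutes.

the second, by 22 hours 14 minutes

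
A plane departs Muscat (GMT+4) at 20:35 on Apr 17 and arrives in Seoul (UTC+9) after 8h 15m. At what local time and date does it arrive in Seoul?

Convert departure to UTC: 20:35 − 4:00 = 16:35 UTC on Apr 17.
Add 8 hours and 15 minutes travel time → 00:50 UTC (Apr 18).
Seoul is UTC+9:00, so local arrival = 00:50 + 9:00 = 09:50 on Apr 18.

09:50 on April 18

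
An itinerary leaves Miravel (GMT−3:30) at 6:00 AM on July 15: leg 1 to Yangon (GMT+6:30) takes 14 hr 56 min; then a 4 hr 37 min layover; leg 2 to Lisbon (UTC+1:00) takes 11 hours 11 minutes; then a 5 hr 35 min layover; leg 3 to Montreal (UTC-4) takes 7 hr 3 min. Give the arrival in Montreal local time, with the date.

Convert departure to UTC: 6:00 AM + 3:30 = 9:30 AM UTC on Jul 15.
Add 14 hours and 56 minutes leg 1 → 12:26 AM UTC (Jul 16).
Add 4 hours 37 minutes layover in Yangon → 5:03 AM UTC.
Add 11 hours 11 minutes leg 2 → 4:14 PM UTC.
Add 5 hours 35 minutes layover in Lisbon → 9:49 PM UTC.
Add 7 hours 3 minutes leg 3 → 4:52 AM UTC (Jul 17).
Montreal is UTC−4:00, so local arrival = 4:52 AM − 4:00 = 12:52 AM on Jul 17.

12:52 AM on July 17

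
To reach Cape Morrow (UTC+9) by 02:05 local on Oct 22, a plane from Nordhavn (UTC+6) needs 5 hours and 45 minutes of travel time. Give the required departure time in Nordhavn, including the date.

Target arrival in UTC: 02:05 − 9:00 = 17:05 on Oct 21.
Subtract 5 hours 45 minutes → departure 11:20 UTC on Oct 21.
Nordhavn is UTC+6:00: 11:20 + 6:00 = 17:20 on Oct 21.

17:20 on October 21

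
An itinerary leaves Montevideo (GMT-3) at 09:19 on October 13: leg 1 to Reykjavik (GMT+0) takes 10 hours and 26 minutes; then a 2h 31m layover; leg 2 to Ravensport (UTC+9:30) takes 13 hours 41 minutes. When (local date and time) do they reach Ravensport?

00:27 on Oct 15

Convert departure to UTC: 09:19 + 3:00 = 12:19 UTC on Oct 13.
Add 10 hours and 26 minutes leg 1 → 22:45 UTC.
Add 2 hours and 31 minutes layover in Reykjavik → 01:16 UTC (Oct 14).
Add 13 hours 41 minutes leg 2 → 14:57 UTC.
Ravensport is UTC+9:30, so local arrival = 14:57 + 9:30 = 00:27 on Oct 15.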